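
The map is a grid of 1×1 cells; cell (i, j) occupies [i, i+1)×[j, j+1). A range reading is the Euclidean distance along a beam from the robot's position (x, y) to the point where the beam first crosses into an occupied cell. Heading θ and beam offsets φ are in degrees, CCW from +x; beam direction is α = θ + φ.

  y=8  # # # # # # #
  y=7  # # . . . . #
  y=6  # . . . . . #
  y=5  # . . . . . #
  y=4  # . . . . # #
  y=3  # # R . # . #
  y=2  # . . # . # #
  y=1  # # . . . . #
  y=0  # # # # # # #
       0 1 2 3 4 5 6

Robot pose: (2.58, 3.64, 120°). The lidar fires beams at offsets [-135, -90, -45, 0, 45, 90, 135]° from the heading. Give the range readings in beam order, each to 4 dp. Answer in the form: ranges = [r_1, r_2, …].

beam 1: φ=-135°, α=345°
  d=(0.9659,-0.2588)  start (2,3)  tX=0.4348 tY=2.4728  stride 1/|dx|=1.0353 1/|dy|=3.8637
    cross x-line → (3,3), t=0.4348
    cross x-line → (4,3), t=1.4701 (wall)
  → r_1 = 1.4701
beam 2: φ=-90°, α=30°
  d=(0.8660,0.5000)  start (2,3)  tX=0.4850 tY=0.7200  stride 1/|dx|=1.1547 1/|dy|=2.0000
    cross x-line → (3,3), t=0.4850
    cross y-line → (3,4), t=0.7200
    cross x-line → (4,4), t=1.6397
    cross y-line → (4,5), t=2.7200
    cross x-line → (5,5), t=2.7944
    cross x-line → (6,5), t=3.9491 (wall)
  → r_2 = 3.9491
beam 3: φ=-45°, α=75°
  d=(0.2588,0.9659)  start (2,3)  tX=1.6228 tY=0.3727  stride 1/|dx|=3.8637 1/|dy|=1.0353
    cross y-line → (2,4), t=0.3727
    cross y-line → (2,5), t=1.4080
    cross x-line → (3,5), t=1.6228
    cross y-line → (3,6), t=2.4433
    cross y-line → (3,7), t=3.4785
    cross y-line → (3,8), t=4.5138 (wall)
  → r_3 = 4.5138
beam 4: φ=0°, α=120°
  d=(-0.5000,0.8660)  start (2,3)  tX=1.1600 tY=0.4157  stride 1/|dx|=2.0000 1/|dy|=1.1547
    cross y-line → (2,4), t=0.4157
    cross x-line → (1,4), t=1.1600
    cross y-line → (1,5), t=1.5704
    cross y-line → (1,6), t=2.7251
    cross x-line → (0,6), t=3.1600 (wall)
  → r_4 = 3.1600
beam 5: φ=45°, α=165°
  d=(-0.9659,0.2588)  start (2,3)  tX=0.6005 tY=1.3909  stride 1/|dx|=1.0353 1/|dy|=3.8637
    cross x-line → (1,3), t=0.6005 (wall)
  → r_5 = 0.6005
beam 6: φ=90°, α=210°
  d=(-0.8660,-0.5000)  start (2,3)  tX=0.6697 tY=1.2800  stride 1/|dx|=1.1547 1/|dy|=2.0000
    cross x-line → (1,3), t=0.6697 (wall)
  → r_6 = 0.6697
beam 7: φ=135°, α=255°
  d=(-0.2588,-0.9659)  start (2,3)  tX=2.2409 tY=0.6626  stride 1/|dx|=3.8637 1/|dy|=1.0353
    cross y-line → (2,2), t=0.6626
    cross y-line → (2,1), t=1.6979
    cross x-line → (1,1), t=2.2409 (wall)
  → r_7 = 2.2409

ranges = [1.4701, 3.9491, 4.5138, 3.1600, 0.6005, 0.6697, 2.2409]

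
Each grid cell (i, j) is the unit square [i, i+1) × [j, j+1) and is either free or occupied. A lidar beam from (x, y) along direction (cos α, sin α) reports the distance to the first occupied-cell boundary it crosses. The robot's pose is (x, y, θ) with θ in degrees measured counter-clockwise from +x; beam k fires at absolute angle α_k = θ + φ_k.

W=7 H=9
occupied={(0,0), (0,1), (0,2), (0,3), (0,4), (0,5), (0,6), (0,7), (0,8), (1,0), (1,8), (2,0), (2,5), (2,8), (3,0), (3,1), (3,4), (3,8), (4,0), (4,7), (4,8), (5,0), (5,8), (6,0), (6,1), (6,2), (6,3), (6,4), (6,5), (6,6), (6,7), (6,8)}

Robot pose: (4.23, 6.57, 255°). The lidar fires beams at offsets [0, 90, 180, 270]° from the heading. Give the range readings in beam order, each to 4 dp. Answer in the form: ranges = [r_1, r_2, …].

beam 1: φ=0°, α=255°
  d=(-0.2588,-0.9659)  start (4,6)  tX=0.8887 tY=0.5901  stride 1/|dx|=3.8637 1/|dy|=1.0353
    cross y-line → (4,5), t=0.5901
    cross x-line → (3,5), t=0.8887
    cross y-line → (3,4), t=1.6254 (wall)
  → r_1 = 1.6254
beam 2: φ=90°, α=345°
  d=(0.9659,-0.2588)  start (4,6)  tX=0.7972 tY=2.2023  stride 1/|dx|=1.0353 1/|dy|=3.8637
    cross x-line → (5,6), t=0.7972
    cross x-line → (6,6), t=1.8324 (wall)
  → r_2 = 1.8324
beam 3: φ=180°, α=75°
  d=(0.2588,0.9659)  start (4,6)  tX=2.9751 tY=0.4452  stride 1/|dx|=3.8637 1/|dy|=1.0353
    cross y-line → (4,7), t=0.4452 (wall)
  → r_3 = 0.4452
beam 4: φ=270°, α=165°
  d=(-0.9659,0.2588)  start (4,6)  tX=0.2381 tY=1.6614  stride 1/|dx|=1.0353 1/|dy|=3.8637
    cross x-line → (3,6), t=0.2381
    cross x-line → (2,6), t=1.2734
    cross y-line → (2,7), t=1.6614
    cross x-line → (1,7), t=2.3087
    cross x-line → (0,7), t=3.3439 (wall)
  → r_4 = 3.3439

ranges = [1.6254, 1.8324, 0.4452, 3.3439]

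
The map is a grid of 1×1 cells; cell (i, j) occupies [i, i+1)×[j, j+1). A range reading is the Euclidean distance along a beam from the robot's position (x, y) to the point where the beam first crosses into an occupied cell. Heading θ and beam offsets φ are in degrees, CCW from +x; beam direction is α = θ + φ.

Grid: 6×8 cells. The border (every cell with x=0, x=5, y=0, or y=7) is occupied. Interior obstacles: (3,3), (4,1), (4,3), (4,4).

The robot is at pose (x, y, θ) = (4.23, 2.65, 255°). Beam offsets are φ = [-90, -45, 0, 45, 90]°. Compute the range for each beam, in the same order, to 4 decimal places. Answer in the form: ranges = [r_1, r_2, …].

beam 1: φ=-90°, α=165°
  cosα=-0.9659 sinα=0.2588 | (4,2) | tMaxX 0.2381 tMaxY 1.3523 | tΔX 1.0353 tΔY 3.8637
    t=0.2381 [x] (3,2)
    t=1.2734 [x] (2,2)
    t=1.3523 [y] (2,3)
    t=2.3087 [x] (1,3)
    t=3.3439 [x] (0,3) — stop
  → r_1 = 3.3439
beam 2: φ=-45°, α=210°
  cosα=-0.8660 sinα=-0.5000 | (4,2) | tMaxX 0.2656 tMaxY 1.3000 | tΔX 1.1547 tΔY 2.0000
    t=0.2656 [x] (3,2)
    t=1.3000 [y] (3,1)
    t=1.4203 [x] (2,1)
    t=2.5750 [x] (1,1)
    t=3.3000 [y] (1,0) — stop
  → r_2 = 3.3000
beam 3: φ=0°, α=255°
  cosα=-0.2588 sinα=-0.9659 | (4,2) | tMaxX 0.8887 tMaxY 0.6729 | tΔX 3.8637 tΔY 1.0353
    t=0.6729 [y] (4,1) — stop
  → r_3 = 0.6729
beam 4: φ=45°, α=300°
  cosα=0.5000 sinα=-0.8660 | (4,2) | tMaxX 1.5400 tMaxY 0.7506 | tΔX 2.0000 tΔY 1.1547
    t=0.7506 [y] (4,1) — stop
  → r_4 = 0.7506
beam 5: φ=90°, α=345°
  cosα=0.9659 sinα=-0.2588 | (4,2) | tMaxX 0.7972 tMaxY 2.5114 | tΔX 1.0353 tΔY 3.8637
    t=0.7972 [x] (5,2) — stop
  → r_5 = 0.7972

ranges = [3.3439, 3.3000, 0.6729, 0.7506, 0.7972]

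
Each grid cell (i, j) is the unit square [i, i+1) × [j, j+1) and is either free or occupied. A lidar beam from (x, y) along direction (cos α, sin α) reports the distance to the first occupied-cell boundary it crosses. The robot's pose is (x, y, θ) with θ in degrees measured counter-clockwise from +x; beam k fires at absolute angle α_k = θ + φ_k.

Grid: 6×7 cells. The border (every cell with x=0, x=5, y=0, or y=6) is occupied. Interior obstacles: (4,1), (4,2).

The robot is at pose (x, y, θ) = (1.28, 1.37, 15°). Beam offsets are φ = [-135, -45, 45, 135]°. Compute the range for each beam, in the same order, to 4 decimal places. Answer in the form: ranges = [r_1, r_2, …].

beam 1: φ=-135°, α=240°
  dir = (cos 240°, sin 240°) = (-0.5000, -0.8660); from cell (1,1)
  next x-line at t=0.5600, next y-line at t=0.4272; Δt_x=2.0000, Δt_y=1.1547
    y: enter (1,0) at t=0.4272 ← occupied
  → r_1 = 0.4272
beam 2: φ=-45°, α=330°
  dir = (cos 330°, sin 330°) = (0.8660, -0.5000); from cell (1,1)
  next x-line at t=0.8314, next y-line at t=0.7400; Δt_x=1.1547, Δt_y=2.0000
    y: enter (1,0) at t=0.7400 ← occupied
  → r_2 = 0.7400
beam 3: φ=45°, α=60°
  dir = (cos 60°, sin 60°) = (0.5000, 0.8660); from cell (1,1)
  next x-line at t=1.4400, next y-line at t=0.7275; Δt_x=2.0000, Δt_y=1.1547
    y: enter (1,2) at t=0.7275
    x: enter (2,2) at t=1.4400
    y: enter (2,3) at t=1.8822
    y: enter (2,4) at t=3.0369
    x: enter (3,4) at t=3.4400
    y: enter (3,5) at t=4.1916
    y: enter (3,6) at t=5.3463 ← occupied
  → r_3 = 5.3463
beam 4: φ=135°, α=150°
  dir = (cos 150°, sin 150°) = (-0.8660, 0.5000); from cell (1,1)
  next x-line at t=0.3233, next y-line at t=1.2600; Δt_x=1.1547, Δt_y=2.0000
    x: enter (0,1) at t=0.3233 ← occupied
  → r_4 = 0.3233

ranges = [0.4272, 0.7400, 5.3463, 0.3233]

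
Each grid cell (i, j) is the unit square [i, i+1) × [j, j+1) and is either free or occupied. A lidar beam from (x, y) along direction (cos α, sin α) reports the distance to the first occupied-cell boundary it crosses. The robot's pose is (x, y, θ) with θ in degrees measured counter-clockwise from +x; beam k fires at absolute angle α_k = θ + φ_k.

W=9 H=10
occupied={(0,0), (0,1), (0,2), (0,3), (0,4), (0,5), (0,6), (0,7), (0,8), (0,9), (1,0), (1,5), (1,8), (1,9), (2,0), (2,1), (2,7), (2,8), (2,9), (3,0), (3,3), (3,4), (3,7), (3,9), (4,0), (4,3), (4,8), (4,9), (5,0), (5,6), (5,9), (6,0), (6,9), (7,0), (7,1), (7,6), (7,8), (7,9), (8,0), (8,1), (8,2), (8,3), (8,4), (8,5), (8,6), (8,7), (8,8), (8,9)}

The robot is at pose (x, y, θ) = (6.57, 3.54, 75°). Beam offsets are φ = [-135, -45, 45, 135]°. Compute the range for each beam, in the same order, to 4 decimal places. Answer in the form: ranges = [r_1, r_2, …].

beam 1: φ=-135°, α=300°
  direction (0.5000, -0.8660); cell (6,3); t to first gridline: x 0.8600, y 0.6235 (then +2.0000 / +1.1547)
    (6,2) via y @ 0.6235
    (7,2) via x @ 0.8600
    (7,1) via y @ 1.7782  # hit
  → r_1 = 1.7782
beam 2: φ=-45°, α=30°
  direction (0.8660, 0.5000); cell (6,3); t to first gridline: x 0.4965, y 0.9200 (then +1.1547 / +2.0000)
    (7,3) via x @ 0.4965
    (7,4) via y @ 0.9200
    (8,4) via x @ 1.6512  # hit
  → r_2 = 1.6512
beam 3: φ=45°, α=120°
  direction (-0.5000, 0.8660); cell (6,3); t to first gridline: x 1.1400, y 0.5312 (then +2.0000 / +1.1547)
    (6,4) via y @ 0.5312
    (5,4) via x @ 1.1400
    (5,5) via y @ 1.6859
    (5,6) via y @ 2.8406  # hit
  → r_3 = 2.8406
beam 4: φ=135°, α=210°
  direction (-0.8660, -0.5000); cell (6,3); t to first gridline: x 0.6582, y 1.0800 (then +1.1547 / +2.0000)
    (5,3) via x @ 0.6582
    (5,2) via y @ 1.0800
    (4,2) via x @ 1.8129
    (3,2) via x @ 2.9676
    (3,1) via y @ 3.0800
    (2,1) via x @ 4.1223  # hit
  → r_4 = 4.1223

ranges = [1.7782, 1.6512, 2.8406, 4.1223]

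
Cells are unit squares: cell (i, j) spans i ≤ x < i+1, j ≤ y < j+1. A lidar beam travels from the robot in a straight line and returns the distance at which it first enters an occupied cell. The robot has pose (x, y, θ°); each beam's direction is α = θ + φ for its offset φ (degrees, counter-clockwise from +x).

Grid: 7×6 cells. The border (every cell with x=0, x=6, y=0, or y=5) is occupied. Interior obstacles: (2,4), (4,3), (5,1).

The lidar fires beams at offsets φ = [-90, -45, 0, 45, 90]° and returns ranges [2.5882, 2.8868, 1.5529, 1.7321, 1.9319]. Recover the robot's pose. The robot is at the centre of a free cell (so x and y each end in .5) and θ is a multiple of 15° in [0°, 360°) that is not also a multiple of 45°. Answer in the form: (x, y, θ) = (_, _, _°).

Enumerate (i+0.5, j+0.5, θ) over the 17 free cells and 16 admissible headings. For each, cast all 5 beams and compare to the given ranges.
  (2.5, 1.5, 285°): beam 1 = 1.5529 ≠ 2.5882 ✗
  (2.5, 1.5, 195°): beam 1 = 3.6235 ≠ 2.5882 ✗
  (5.5, 4.5, 165°): beam 1 = 0.5176 ≠ 2.5882 ✗
  (2.5, 3.5, 30°): beam 1 = 2.8868 ≠ 2.5882 ✗
  …
  (3.5, 2.5, 255°): r_1=2.5882, r_2=2.8868, r_3=1.5529, r_4=1.7321, r_5=1.9319 — all match ✓
Unique over the lattice → pose = (3.5, 2.5, 255°).

(x, y, θ) = (3.5, 2.5, 255°)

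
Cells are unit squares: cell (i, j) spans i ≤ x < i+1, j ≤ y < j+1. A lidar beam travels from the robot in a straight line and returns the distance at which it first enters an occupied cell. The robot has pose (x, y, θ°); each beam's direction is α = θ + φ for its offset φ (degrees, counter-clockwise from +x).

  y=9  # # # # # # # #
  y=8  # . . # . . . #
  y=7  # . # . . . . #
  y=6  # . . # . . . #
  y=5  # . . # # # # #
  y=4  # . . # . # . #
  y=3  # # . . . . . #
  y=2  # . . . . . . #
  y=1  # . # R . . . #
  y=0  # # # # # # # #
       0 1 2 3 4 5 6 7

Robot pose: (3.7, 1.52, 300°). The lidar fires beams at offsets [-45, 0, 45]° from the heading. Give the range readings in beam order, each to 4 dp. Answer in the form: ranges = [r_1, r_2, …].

ranges = [0.5383, 0.6004, 2.0091]

beam 1: φ=-45°, α=255°
  cosα=-0.2588 sinα=-0.9659 | (3,1) | tMaxX 2.7046 tMaxY 0.5383 | tΔX 3.8637 tΔY 1.0353
    t=0.5383 [y] (3,0) — stop
  → r_1 = 0.5383
beam 2: φ=0°, α=300°
  cosα=0.5000 sinα=-0.8660 | (3,1) | tMaxX 0.6000 tMaxY 0.6004 | tΔX 2.0000 tΔY 1.1547
    t=0.6000 [x] (4,1)
    t=0.6004 [y] (4,0) — stop
  → r_2 = 0.6004
beam 3: φ=45°, α=345°
  cosα=0.9659 sinα=-0.2588 | (3,1) | tMaxX 0.3106 tMaxY 2.0091 | tΔX 1.0353 tΔY 3.8637
    t=0.3106 [x] (4,1)
    t=1.3459 [x] (5,1)
    t=2.0091 [y] (5,0) — stop
  → r_3 = 2.0091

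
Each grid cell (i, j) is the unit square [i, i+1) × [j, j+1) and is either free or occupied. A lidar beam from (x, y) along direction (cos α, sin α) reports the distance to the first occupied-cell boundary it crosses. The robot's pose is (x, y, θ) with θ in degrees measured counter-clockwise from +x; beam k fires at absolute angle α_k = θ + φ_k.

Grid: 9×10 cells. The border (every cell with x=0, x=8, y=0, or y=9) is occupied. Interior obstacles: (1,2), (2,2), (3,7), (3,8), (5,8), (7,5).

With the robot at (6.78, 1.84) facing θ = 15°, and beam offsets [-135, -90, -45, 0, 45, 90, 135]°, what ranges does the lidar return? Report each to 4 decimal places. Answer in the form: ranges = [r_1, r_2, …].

ranges = [0.9699, 0.8696, 1.4087, 1.2630, 2.4400, 6.3773, 6.6742]

beam 1: φ=-135°, α=240°
  cosα=-0.5000 sinα=-0.8660 | (6,1) | tMaxX 1.5600 tMaxY 0.9699 | tΔX 2.0000 tΔY 1.1547
    t=0.9699 [y] (6,0) — stop
  → r_1 = 0.9699
beam 2: φ=-90°, α=285°
  cosα=0.2588 sinα=-0.9659 | (6,1) | tMaxX 0.8500 tMaxY 0.8696 | tΔX 3.8637 tΔY 1.0353
    t=0.8500 [x] (7,1)
    t=0.8696 [y] (7,0) — stop
  → r_2 = 0.8696
beam 3: φ=-45°, α=330°
  cosα=0.8660 sinα=-0.5000 | (6,1) | tMaxX 0.2540 tMaxY 1.6800 | tΔX 1.1547 tΔY 2.0000
    t=0.2540 [x] (7,1)
    t=1.4087 [x] (8,1) — stop
  → r_3 = 1.4087
beam 4: φ=0°, α=15°
  cosα=0.9659 sinα=0.2588 | (6,1) | tMaxX 0.2278 tMaxY 0.6182 | tΔX 1.0353 tΔY 3.8637
    t=0.2278 [x] (7,1)
    t=0.6182 [y] (7,2)
    t=1.2630 [x] (8,2) — stop
  → r_4 = 1.2630
beam 5: φ=45°, α=60°
  cosα=0.5000 sinα=0.8660 | (6,1) | tMaxX 0.4400 tMaxY 0.1848 | tΔX 2.0000 tΔY 1.1547
    t=0.1848 [y] (6,2)
    t=0.4400 [x] (7,2)
    t=1.3395 [y] (7,3)
    t=2.4400 [x] (8,3) — stop
  → r_5 = 2.4400
beam 6: φ=90°, α=105°
  cosα=-0.2588 sinα=0.9659 | (6,1) | tMaxX 3.0137 tMaxY 0.1656 | tΔX 3.8637 tΔY 1.0353
    t=0.1656 [y] (6,2)
    t=1.2009 [y] (6,3)
    t=2.2362 [y] (6,4)
    t=3.0137 [x] (5,4)
    t=3.2715 [y] (5,5)
    t=4.3067 [y] (5,6)
    t=5.3420 [y] (5,7)
    t=6.3773 [y] (5,8) — stop
  → r_6 = 6.3773
beam 7: φ=135°, α=150°
  cosα=-0.8660 sinα=0.5000 | (6,1) | tMaxX 0.9007 tMaxY 0.3200 | tΔX 1.1547 tΔY 2.0000
    t=0.3200 [y] (6,2)
    t=0.9007 [x] (5,2)
    t=2.0554 [x] (4,2)
    t=2.3200 [y] (4,3)
    t=3.2101 [x] (3,3)
    t=4.3200 [y] (3,4)
    t=4.3648 [x] (2,4)
    t=5.5195 [x] (1,4)
    t=6.3200 [y] (1,5)
    t=6.6742 [x] (0,5) — stop
  → r_7 = 6.6742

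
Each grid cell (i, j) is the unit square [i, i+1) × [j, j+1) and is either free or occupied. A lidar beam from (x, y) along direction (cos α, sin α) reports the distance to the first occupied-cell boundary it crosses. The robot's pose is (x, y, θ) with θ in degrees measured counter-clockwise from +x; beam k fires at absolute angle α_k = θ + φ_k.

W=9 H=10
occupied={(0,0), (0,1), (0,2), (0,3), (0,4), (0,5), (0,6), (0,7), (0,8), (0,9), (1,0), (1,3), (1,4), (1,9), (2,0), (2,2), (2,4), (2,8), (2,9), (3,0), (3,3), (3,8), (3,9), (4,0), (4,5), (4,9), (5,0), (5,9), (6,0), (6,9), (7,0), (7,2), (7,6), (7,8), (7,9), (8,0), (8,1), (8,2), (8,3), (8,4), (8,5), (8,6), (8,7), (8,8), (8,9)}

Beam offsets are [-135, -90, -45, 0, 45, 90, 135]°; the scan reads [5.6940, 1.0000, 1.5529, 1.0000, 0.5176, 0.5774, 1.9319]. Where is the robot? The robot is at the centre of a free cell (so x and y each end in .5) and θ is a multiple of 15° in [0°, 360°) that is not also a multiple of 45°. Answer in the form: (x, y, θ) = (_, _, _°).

Candidates: 45 free-cell centres × 16 headings = 720 poses. Raycast each; keep the one whose scan matches to 4 dp.
  (4.5, 3.5, 120°): beam 1 = 2.5882 ≠ 5.6940 ✗
  (5.5, 5.5, 345°): beam 1 = 0.5774 ≠ 5.6940 ✗
  (7.5, 4.5, 75°): beam 1 = 1.0000 ≠ 5.6940 ✗
  (5.5, 1.5, 165°): beam 1 = 1.7321 ≠ 5.6940 ✗
  (5.5, 7.5, 195°): beam 1 = 1.7321 ≠ 5.6940 ✗
  …
  (1.5, 7.5, 120°): r_1=5.6940, r_2=1.0000, r_3=1.5529, r_4=1.0000, r_5=0.5176, r_6=0.5774, r_7=1.9319 — all match ✓
Unique over the lattice → pose = (1.5, 7.5, 120°).

(x, y, θ) = (1.5, 7.5, 120°)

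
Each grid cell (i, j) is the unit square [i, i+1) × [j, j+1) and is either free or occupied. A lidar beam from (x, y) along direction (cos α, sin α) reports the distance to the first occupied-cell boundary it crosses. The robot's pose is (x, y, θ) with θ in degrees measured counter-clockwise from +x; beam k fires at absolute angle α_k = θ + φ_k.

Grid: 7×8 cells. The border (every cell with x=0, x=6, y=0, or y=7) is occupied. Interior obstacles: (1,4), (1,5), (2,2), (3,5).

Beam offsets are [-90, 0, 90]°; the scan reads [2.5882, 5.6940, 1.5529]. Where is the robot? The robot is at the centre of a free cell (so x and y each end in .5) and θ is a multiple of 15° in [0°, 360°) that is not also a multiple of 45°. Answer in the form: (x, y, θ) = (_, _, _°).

(x, y, θ) = (4.5, 6.5, 285°)

The pose lattice has 26·16 = 416 candidates. Test each by forward raycasting.
  (5.5, 1.5, 195°): beam 1 = 5.6940 ≠ 2.5882 ✗
  (5.5, 4.5, 120°): beam 1 = 0.5774 ≠ 2.5882 ✗
  (5.5, 2.5, 60°): beam 1 = 0.5774 ≠ 2.5882 ✗
  …
  (4.5, 6.5, 285°): r_1=2.5882, r_2=5.6940, r_3=1.5529 — all match ✓
No second candidate reproduces the full scan.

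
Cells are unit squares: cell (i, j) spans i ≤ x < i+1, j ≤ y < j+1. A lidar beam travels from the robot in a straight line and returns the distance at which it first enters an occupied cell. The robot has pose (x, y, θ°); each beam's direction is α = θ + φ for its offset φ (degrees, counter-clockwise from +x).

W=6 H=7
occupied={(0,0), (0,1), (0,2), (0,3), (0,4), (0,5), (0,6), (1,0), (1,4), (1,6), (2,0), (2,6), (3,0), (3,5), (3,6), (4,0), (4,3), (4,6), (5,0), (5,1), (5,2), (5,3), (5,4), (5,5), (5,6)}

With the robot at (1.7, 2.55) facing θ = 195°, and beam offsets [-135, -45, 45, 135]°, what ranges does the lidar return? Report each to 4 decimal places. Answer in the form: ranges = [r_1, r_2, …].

ranges = [2.8290, 0.8083, 1.4000, 3.1000]

beam 1: φ=-135°, α=60°
  direction (0.5000, 0.8660); cell (1,2); t to first gridline: x 0.6000, y 0.5196 (then +2.0000 / +1.1547)
    (1,3) via y @ 0.5196
    (2,3) via x @ 0.6000
    (2,4) via y @ 1.6743
    (3,4) via x @ 2.6000
    (3,5) via y @ 2.8290  # hit
  → r_1 = 2.8290
beam 2: φ=-45°, α=150°
  direction (-0.8660, 0.5000); cell (1,2); t to first gridline: x 0.8083, y 0.9000 (then +1.1547 / +2.0000)
    (0,2) via x @ 0.8083  # hit
  → r_2 = 0.8083
beam 3: φ=45°, α=240°
  direction (-0.5000, -0.8660); cell (1,2); t to first gridline: x 1.4000, y 0.6351 (then +2.0000 / +1.1547)
    (1,1) via y @ 0.6351
    (0,1) via x @ 1.4000  # hit
  → r_3 = 1.4000
beam 4: φ=135°, α=330°
  direction (0.8660, -0.5000); cell (1,2); t to first gridline: x 0.3464, y 1.1000 (then +1.1547 / +2.0000)
    (2,2) via x @ 0.3464
    (2,1) via y @ 1.1000
    (3,1) via x @ 1.5011
    (4,1) via x @ 2.6558
    (4,0) via y @ 3.1000  # hit
  → r_4 = 3.1000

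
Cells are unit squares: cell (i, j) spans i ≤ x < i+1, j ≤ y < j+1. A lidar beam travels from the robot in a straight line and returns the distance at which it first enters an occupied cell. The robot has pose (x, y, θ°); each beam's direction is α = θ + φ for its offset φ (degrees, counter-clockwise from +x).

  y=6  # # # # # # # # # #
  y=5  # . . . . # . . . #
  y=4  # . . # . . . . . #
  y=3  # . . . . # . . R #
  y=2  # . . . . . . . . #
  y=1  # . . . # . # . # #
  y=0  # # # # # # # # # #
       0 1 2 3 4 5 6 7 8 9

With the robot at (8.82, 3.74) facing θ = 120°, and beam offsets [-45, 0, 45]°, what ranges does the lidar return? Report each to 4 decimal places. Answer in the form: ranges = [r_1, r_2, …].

beam 1: φ=-45°, α=75°
  d=(0.2588,0.9659)  start (8,3)  tX=0.6955 tY=0.2692  stride 1/|dx|=3.8637 1/|dy|=1.0353
    cross y-line → (8,4), t=0.2692
    cross x-line → (9,4), t=0.6955 (wall)
  → r_1 = 0.6955
beam 2: φ=0°, α=120°
  d=(-0.5000,0.8660)  start (8,3)  tX=1.6400 tY=0.3002  stride 1/|dx|=2.0000 1/|dy|=1.1547
    cross y-line → (8,4), t=0.3002
    cross y-line → (8,5), t=1.4549
    cross x-line → (7,5), t=1.6400
    cross y-line → (7,6), t=2.6096 (wall)
  → r_2 = 2.6096
beam 3: φ=45°, α=165°
  d=(-0.9659,0.2588)  start (8,3)  tX=0.8489 tY=1.0046  stride 1/|dx|=1.0353 1/|dy|=3.8637
    cross x-line → (7,3), t=0.8489
    cross y-line → (7,4), t=1.0046
    cross x-line → (6,4), t=1.8842
    cross x-line → (5,4), t=2.9195
    cross x-line → (4,4), t=3.9548
    cross y-line → (4,5), t=4.8683
    cross x-line → (3,5), t=4.9900
    cross x-line → (2,5), t=6.0253
    cross x-line → (1,5), t=7.0606
    cross x-line → (0,5), t=8.0959 (wall)
  → r_3 = 8.0959

ranges = [0.6955, 2.6096, 8.0959]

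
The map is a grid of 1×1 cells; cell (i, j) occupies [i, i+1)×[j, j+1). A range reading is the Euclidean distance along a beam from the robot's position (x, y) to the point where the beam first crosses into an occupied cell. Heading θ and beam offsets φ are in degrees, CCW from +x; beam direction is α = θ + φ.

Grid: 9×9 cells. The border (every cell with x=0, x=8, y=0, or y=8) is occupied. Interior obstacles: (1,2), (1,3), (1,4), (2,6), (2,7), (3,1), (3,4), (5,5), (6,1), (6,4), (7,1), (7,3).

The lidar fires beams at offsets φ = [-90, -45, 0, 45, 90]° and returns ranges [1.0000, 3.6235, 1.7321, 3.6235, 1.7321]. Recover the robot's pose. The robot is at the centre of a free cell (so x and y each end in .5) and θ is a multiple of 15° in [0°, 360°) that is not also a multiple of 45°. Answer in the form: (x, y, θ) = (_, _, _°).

(x, y, θ) = (6.5, 7.5, 240°)

Candidates: 37 free-cell centres × 16 headings = 592 poses. Raycast each; keep the one whose scan matches to 4 dp.
  (5.5, 6.5, 285°): beam 1 = 4.6587 ≠ 1.0000 ✗
  (6.5, 2.5, 285°): beam 1 = 2.5882 ≠ 1.0000 ✗
  (4.5, 4.5, 300°): beam 1 = 0.5774 ≠ 1.0000 ✗
  (4.5, 4.5, 195°): beam 1 = 3.6235 ≠ 1.0000 ✗
  …
  (6.5, 7.5, 240°): r_1=1.0000, r_2=3.6235, r_3=1.7321, r_4=3.6235, r_5=1.7321 — all match ✓
No second candidate reproduces the full scan.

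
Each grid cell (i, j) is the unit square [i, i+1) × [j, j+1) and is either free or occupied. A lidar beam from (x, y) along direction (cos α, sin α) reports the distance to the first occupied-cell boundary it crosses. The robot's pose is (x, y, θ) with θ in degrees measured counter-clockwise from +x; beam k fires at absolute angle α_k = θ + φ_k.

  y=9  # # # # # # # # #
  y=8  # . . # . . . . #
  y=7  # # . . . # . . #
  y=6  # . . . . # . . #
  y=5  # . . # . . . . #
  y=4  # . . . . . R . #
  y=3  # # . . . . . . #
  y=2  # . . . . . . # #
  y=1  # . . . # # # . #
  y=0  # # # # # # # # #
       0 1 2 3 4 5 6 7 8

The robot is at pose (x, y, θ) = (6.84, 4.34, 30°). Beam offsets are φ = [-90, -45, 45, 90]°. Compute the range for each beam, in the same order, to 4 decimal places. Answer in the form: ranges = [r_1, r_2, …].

beam 1: φ=-90°, α=300°
  direction (0.5000, -0.8660); cell (6,4); t to first gridline: x 0.3200, y 0.3926 (then +2.0000 / +1.1547)
    (7,4) via x @ 0.3200
    (7,3) via y @ 0.3926
    (7,2) via y @ 1.5473  # hit
  → r_1 = 1.5473
beam 2: φ=-45°, α=345°
  direction (0.9659, -0.2588); cell (6,4); t to first gridline: x 0.1656, y 1.3137 (then +1.0353 / +3.8637)
    (7,4) via x @ 0.1656
    (8,4) via x @ 1.2009  # hit
  → r_2 = 1.2009
beam 3: φ=45°, α=75°
  direction (0.2588, 0.9659); cell (6,4); t to first gridline: x 0.6182, y 0.6833 (then +3.8637 / +1.0353)
    (7,4) via x @ 0.6182
    (7,5) via y @ 0.6833
    (7,6) via y @ 1.7186
    (7,7) via y @ 2.7538
    (7,8) via y @ 3.7891
    (8,8) via x @ 4.4819  # hit
  → r_3 = 4.4819
beam 4: φ=90°, α=120°
  direction (-0.5000, 0.8660); cell (6,4); t to first gridline: x 1.6800, y 0.7621 (then +2.0000 / +1.1547)
    (6,5) via y @ 0.7621
    (5,5) via x @ 1.6800
    (5,6) via y @ 1.9168  # hit
  → r_4 = 1.9168

ranges = [1.5473, 1.2009, 4.4819, 1.9168]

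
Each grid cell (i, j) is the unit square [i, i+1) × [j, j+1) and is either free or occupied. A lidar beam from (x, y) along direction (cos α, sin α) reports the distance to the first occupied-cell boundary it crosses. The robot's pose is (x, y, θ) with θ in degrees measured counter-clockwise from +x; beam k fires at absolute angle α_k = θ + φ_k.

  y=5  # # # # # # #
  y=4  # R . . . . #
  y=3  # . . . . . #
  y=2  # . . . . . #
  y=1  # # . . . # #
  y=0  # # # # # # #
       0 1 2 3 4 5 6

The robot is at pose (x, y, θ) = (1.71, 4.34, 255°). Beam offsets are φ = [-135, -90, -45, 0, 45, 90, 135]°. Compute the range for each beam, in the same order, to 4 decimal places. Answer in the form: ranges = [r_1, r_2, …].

beam 1: φ=-135°, α=120°
  d=(-0.5000,0.8660)  start (1,4)  tX=1.4200 tY=0.7621  stride 1/|dx|=2.0000 1/|dy|=1.1547
    cross y-line → (1,5), t=0.7621 (wall)
  → r_1 = 0.7621
beam 2: φ=-90°, α=165°
  d=(-0.9659,0.2588)  start (1,4)  tX=0.7350 tY=2.5500  stride 1/|dx|=1.0353 1/|dy|=3.8637
    cross x-line → (0,4), t=0.7350 (wall)
  → r_2 = 0.7350
beam 3: φ=-45°, α=210°
  d=(-0.8660,-0.5000)  start (1,4)  tX=0.8198 tY=0.6800  stride 1/|dx|=1.1547 1/|dy|=2.0000
    cross y-line → (1,3), t=0.6800
    cross x-line → (0,3), t=0.8198 (wall)
  → r_3 = 0.8198
beam 4: φ=0°, α=255°
  d=(-0.2588,-0.9659)  start (1,4)  tX=2.7432 tY=0.3520  stride 1/|dx|=3.8637 1/|dy|=1.0353
    cross y-line → (1,3), t=0.3520
    cross y-line → (1,2), t=1.3873
    cross y-line → (1,1), t=2.4225 (wall)
  → r_4 = 2.4225
beam 5: φ=45°, α=300°
  d=(0.5000,-0.8660)  start (1,4)  tX=0.5800 tY=0.3926  stride 1/|dx|=2.0000 1/|dy|=1.1547
    cross y-line → (1,3), t=0.3926
    cross x-line → (2,3), t=0.5800
    cross y-line → (2,2), t=1.5473
    cross x-line → (3,2), t=2.5800
    cross y-line → (3,1), t=2.7020
    cross y-line → (3,0), t=3.8567 (wall)
  → r_5 = 3.8567
beam 6: φ=90°, α=345°
  d=(0.9659,-0.2588)  start (1,4)  tX=0.3002 tY=1.3137  stride 1/|dx|=1.0353 1/|dy|=3.8637
    cross x-line → (2,4), t=0.3002
    cross y-line → (2,3), t=1.3137
    cross x-line → (3,3), t=1.3355
    cross x-line → (4,3), t=2.3708
    cross x-line → (5,3), t=3.4061
    cross x-line → (6,3), t=4.4413 (wall)
  → r_6 = 4.4413
beam 7: φ=135°, α=30°
  d=(0.8660,0.5000)  start (1,4)  tX=0.3349 tY=1.3200  stride 1/|dx|=1.1547 1/|dy|=2.0000
    cross x-line → (2,4), t=0.3349
    cross y-line → (2,5), t=1.3200 (wall)
  → r_7 = 1.3200

ranges = [0.7621, 0.7350, 0.8198, 2.4225, 3.8567, 4.4413, 1.3200]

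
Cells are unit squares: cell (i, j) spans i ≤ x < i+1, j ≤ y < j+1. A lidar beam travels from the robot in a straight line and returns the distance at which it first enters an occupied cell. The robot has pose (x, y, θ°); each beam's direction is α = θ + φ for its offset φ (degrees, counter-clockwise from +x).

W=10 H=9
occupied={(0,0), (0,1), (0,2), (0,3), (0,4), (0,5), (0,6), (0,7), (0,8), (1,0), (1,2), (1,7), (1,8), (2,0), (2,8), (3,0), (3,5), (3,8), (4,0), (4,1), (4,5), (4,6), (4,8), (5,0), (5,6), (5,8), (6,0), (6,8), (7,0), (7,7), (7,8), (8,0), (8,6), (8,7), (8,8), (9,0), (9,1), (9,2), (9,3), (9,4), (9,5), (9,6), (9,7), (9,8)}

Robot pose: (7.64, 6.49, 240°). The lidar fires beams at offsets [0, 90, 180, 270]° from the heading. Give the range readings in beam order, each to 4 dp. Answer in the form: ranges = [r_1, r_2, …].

ranges = [5.2800, 0.4157, 0.5889, 3.0200]

beam 1: φ=0°, α=240°
  direction (-0.5000, -0.8660); cell (7,6); t to first gridline: x 1.2800, y 0.5658 (then +2.0000 / +1.1547)
    (7,5) via y @ 0.5658
    (6,5) via x @ 1.2800
    (6,4) via y @ 1.7205
    (6,3) via y @ 2.8752
    (5,3) via x @ 3.2800
    (5,2) via y @ 4.0299
    (5,1) via y @ 5.1846
    (4,1) via x @ 5.2800  # hit
  → r_1 = 5.2800
beam 2: φ=90°, α=330°
  direction (0.8660, -0.5000); cell (7,6); t to first gridline: x 0.4157, y 0.9800 (then +1.1547 / +2.0000)
    (8,6) via x @ 0.4157  # hit
  → r_2 = 0.4157
beam 3: φ=180°, α=60°
  direction (0.5000, 0.8660); cell (7,6); t to first gridline: x 0.7200, y 0.5889 (then +2.0000 / +1.1547)
    (7,7) via y @ 0.5889  # hit
  → r_3 = 0.5889
beam 4: φ=270°, α=150°
  direction (-0.8660, 0.5000); cell (7,6); t to first gridline: x 0.7390, y 1.0200 (then +1.1547 / +2.0000)
    (6,6) via x @ 0.7390
    (6,7) via y @ 1.0200
    (5,7) via x @ 1.8937
    (5,8) via y @ 3.0200  # hit
  → r_4 = 3.0200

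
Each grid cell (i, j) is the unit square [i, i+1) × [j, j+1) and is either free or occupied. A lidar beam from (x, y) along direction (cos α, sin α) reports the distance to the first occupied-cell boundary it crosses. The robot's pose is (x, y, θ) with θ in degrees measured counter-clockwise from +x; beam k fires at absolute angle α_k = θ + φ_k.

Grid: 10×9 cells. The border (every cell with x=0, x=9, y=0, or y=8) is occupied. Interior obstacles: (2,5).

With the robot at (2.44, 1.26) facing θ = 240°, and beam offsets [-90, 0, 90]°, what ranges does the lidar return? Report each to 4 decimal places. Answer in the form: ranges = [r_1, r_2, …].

beam 1: φ=-90°, α=150°
  dir = (cos 150°, sin 150°) = (-0.8660, 0.5000); from cell (2,1)
  next x-line at t=0.5081, next y-line at t=1.4800; Δt_x=1.1547, Δt_y=2.0000
    x: enter (1,1) at t=0.5081
    y: enter (1,2) at t=1.4800
    x: enter (0,2) at t=1.6628 ← occupied
  → r_1 = 1.6628
beam 2: φ=0°, α=240°
  dir = (cos 240°, sin 240°) = (-0.5000, -0.8660); from cell (2,1)
  next x-line at t=0.8800, next y-line at t=0.3002; Δt_x=2.0000, Δt_y=1.1547
    y: enter (2,0) at t=0.3002 ← occupied
  → r_2 = 0.3002
beam 3: φ=90°, α=330°
  dir = (cos 330°, sin 330°) = (0.8660, -0.5000); from cell (2,1)
  next x-line at t=0.6466, next y-line at t=0.5200; Δt_x=1.1547, Δt_y=2.0000
    y: enter (2,0) at t=0.5200 ← occupied
  → r_3 = 0.5200

ranges = [1.6628, 0.3002, 0.5200]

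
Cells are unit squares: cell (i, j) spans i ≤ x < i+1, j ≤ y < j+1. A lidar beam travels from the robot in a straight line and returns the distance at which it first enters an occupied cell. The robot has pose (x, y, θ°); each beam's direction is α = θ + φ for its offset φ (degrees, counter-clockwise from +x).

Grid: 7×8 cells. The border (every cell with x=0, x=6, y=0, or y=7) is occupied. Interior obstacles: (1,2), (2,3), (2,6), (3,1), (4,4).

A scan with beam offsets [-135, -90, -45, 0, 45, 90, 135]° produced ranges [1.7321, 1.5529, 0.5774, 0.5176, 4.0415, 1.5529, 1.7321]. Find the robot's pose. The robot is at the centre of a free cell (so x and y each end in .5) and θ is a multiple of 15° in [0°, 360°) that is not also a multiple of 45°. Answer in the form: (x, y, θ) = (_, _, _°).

Candidates: 25 free-cell centres × 16 headings = 400 poses. Raycast each; keep the one whose scan matches to 4 dp.
  (2.5, 4.5, 120°): beam 1 = 1.5529 ≠ 1.7321 ✗
  (1.5, 3.5, 255°): beam 1 = 1.0000 ≠ 1.7321 ✗
  (1.5, 6.5, 285°): beam 1 = 0.5774 ≠ 1.7321 ✗
  (4.5, 5.5, 60°): beam 1 = 0.5176 ≠ 1.7321 ✗
  …
  (4.5, 3.5, 105°): r_1=1.7321, r_2=1.5529, r_3=0.5774, r_4=0.5176, r_5=4.0415, r_6=1.5529, r_7=1.7321 — all match ✓
No second candidate reproduces the full scan.

(x, y, θ) = (4.5, 3.5, 105°)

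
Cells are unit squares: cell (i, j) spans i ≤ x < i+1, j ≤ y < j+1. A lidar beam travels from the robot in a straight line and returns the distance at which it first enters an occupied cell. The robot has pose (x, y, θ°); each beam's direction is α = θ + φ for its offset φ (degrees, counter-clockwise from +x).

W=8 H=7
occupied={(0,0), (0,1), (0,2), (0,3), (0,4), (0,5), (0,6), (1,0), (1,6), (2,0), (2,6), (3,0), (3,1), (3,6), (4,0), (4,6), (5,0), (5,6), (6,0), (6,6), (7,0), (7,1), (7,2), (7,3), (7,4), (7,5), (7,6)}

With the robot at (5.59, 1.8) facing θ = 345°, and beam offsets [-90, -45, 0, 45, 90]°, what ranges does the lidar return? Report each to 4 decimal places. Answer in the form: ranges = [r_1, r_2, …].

ranges = [0.8282, 0.9238, 1.4597, 1.6281, 4.3482]

beam 1: φ=-90°, α=255°
  d=(-0.2588,-0.9659)  start (5,1)  tX=2.2796 tY=0.8282  stride 1/|dx|=3.8637 1/|dy|=1.0353
    cross y-line → (5,0), t=0.8282 (wall)
  → r_1 = 0.8282
beam 2: φ=-45°, α=300°
  d=(0.5000,-0.8660)  start (5,1)  tX=0.8200 tY=0.9238  stride 1/|dx|=2.0000 1/|dy|=1.1547
    cross x-line → (6,1), t=0.8200
    cross y-line → (6,0), t=0.9238 (wall)
  → r_2 = 0.9238
beam 3: φ=0°, α=345°
  d=(0.9659,-0.2588)  start (5,1)  tX=0.4245 tY=3.0910  stride 1/|dx|=1.0353 1/|dy|=3.8637
    cross x-line → (6,1), t=0.4245
    cross x-line → (7,1), t=1.4597 (wall)
  → r_3 = 1.4597
beam 4: φ=45°, α=30°
  d=(0.8660,0.5000)  start (5,1)  tX=0.4734 tY=0.4000  stride 1/|dx|=1.1547 1/|dy|=2.0000
    cross y-line → (5,2), t=0.4000
    cross x-line → (6,2), t=0.4734
    cross x-line → (7,2), t=1.6281 (wall)
  → r_4 = 1.6281
beam 5: φ=90°, α=75°
  d=(0.2588,0.9659)  start (5,1)  tX=1.5841 tY=0.2071  stride 1/|dx|=3.8637 1/|dy|=1.0353
    cross y-line → (5,2), t=0.2071
    cross y-line → (5,3), t=1.2423
    cross x-line → (6,3), t=1.5841
    cross y-line → (6,4), t=2.2776
    cross y-line → (6,5), t=3.3129
    cross y-line → (6,6), t=4.3482 (wall)
  → r_5 = 4.3482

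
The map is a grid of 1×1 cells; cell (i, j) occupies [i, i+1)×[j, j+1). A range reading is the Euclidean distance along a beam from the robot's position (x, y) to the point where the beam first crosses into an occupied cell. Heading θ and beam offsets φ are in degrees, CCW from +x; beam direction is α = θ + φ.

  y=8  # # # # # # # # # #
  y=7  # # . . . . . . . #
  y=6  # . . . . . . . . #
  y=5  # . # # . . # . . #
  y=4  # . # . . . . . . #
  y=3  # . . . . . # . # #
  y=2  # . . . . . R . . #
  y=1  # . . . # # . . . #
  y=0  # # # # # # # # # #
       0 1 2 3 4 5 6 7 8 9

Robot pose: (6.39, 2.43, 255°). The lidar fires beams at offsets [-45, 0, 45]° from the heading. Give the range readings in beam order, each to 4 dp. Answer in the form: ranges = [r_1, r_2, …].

ranges = [0.8600, 1.4804, 1.6512]

beam 1: φ=-45°, α=210°
  d=(-0.8660,-0.5000)  start (6,2)  tX=0.4503 tY=0.8600  stride 1/|dx|=1.1547 1/|dy|=2.0000
    cross x-line → (5,2), t=0.4503
    cross y-line → (5,1), t=0.8600 (wall)
  → r_1 = 0.8600
beam 2: φ=0°, α=255°
  d=(-0.2588,-0.9659)  start (6,2)  tX=1.5068 tY=0.4452  stride 1/|dx|=3.8637 1/|dy|=1.0353
    cross y-line → (6,1), t=0.4452
    cross y-line → (6,0), t=1.4804 (wall)
  → r_2 = 1.4804
beam 3: φ=45°, α=300°
  d=(0.5000,-0.8660)  start (6,2)  tX=1.2200 tY=0.4965  stride 1/|dx|=2.0000 1/|dy|=1.1547
    cross y-line → (6,1), t=0.4965
    cross x-line → (7,1), t=1.2200
    cross y-line → (7,0), t=1.6512 (wall)
  → r_3 = 1.6512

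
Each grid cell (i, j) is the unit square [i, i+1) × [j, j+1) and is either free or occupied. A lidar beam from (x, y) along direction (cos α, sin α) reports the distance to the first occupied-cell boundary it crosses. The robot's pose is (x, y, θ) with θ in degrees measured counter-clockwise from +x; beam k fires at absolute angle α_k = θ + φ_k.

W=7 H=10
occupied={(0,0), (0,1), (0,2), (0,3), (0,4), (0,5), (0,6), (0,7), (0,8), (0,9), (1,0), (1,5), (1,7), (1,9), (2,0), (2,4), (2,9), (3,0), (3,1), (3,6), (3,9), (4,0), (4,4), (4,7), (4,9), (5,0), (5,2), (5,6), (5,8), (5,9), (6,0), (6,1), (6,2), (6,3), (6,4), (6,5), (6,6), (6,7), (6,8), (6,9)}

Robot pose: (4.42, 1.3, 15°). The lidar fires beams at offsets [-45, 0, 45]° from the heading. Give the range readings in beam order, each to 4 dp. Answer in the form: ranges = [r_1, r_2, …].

beam 1: φ=-45°, α=330°
  cosα=0.8660 sinα=-0.5000 | (4,1) | tMaxX 0.6697 tMaxY 0.6000 | tΔX 1.1547 tΔY 2.0000
    t=0.6000 [y] (4,0) — stop
  → r_1 = 0.6000
beam 2: φ=0°, α=15°
  cosα=0.9659 sinα=0.2588 | (4,1) | tMaxX 0.6005 tMaxY 2.7046 | tΔX 1.0353 tΔY 3.8637
    t=0.6005 [x] (5,1)
    t=1.6357 [x] (6,1) — stop
  → r_2 = 1.6357
beam 3: φ=45°, α=60°
  cosα=0.5000 sinα=0.8660 | (4,1) | tMaxX 1.1600 tMaxY 0.8083 | tΔX 2.0000 tΔY 1.1547
    t=0.8083 [y] (4,2)
    t=1.1600 [x] (5,2) — stop
  → r_3 = 1.1600

ranges = [0.6000, 1.6357, 1.1600]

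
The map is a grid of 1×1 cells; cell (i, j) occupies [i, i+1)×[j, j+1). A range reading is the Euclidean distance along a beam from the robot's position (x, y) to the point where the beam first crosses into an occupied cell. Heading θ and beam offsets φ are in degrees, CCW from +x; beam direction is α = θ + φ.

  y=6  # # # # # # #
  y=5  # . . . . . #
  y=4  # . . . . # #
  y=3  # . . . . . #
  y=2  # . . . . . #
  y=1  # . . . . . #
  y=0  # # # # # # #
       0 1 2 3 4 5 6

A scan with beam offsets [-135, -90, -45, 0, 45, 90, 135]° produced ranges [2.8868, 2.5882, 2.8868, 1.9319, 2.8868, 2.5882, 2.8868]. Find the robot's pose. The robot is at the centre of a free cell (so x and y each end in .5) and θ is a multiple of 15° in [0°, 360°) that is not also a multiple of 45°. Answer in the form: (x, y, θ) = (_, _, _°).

(x, y, θ) = (3.5, 3.5, 15°)

Enumerate (i+0.5, j+0.5, θ) over the 24 free cells and 16 admissible headings. For each, cast all 7 beams and compare to the given ranges.
  (4.5, 4.5, 120°): beam 1 = 0.5176 ≠ 2.8868 ✗
  (4.5, 5.5, 285°): beam 1 = 1.0000 ≠ 2.8868 ✗
  (1.5, 5.5, 105°): beam 1 = 5.1962 ≠ 2.8868 ✗
  (1.5, 2.5, 105°): beam 1 = 3.0000 ≠ 2.8868 ✗
  (1.5, 5.5, 255°): beam 1 = 0.5774 ≠ 2.8868 ✗
  …
  (3.5, 3.5, 15°): r_1=2.8868, r_2=2.5882, r_3=2.8868, r_4=1.9319, r_5=2.8868, r_6=2.5882, r_7=2.8868 — all match ✓
Unique over the lattice → pose = (3.5, 3.5, 15°).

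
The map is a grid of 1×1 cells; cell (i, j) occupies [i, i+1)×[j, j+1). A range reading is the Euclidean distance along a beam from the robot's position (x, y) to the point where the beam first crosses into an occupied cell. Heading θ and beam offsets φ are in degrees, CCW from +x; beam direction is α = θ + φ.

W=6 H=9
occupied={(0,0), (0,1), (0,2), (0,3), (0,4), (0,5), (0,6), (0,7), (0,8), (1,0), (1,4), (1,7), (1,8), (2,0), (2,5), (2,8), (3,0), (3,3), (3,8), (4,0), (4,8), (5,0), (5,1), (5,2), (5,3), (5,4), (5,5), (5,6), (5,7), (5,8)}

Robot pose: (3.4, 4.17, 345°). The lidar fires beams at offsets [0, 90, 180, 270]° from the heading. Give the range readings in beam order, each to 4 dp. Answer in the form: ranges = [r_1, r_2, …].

ranges = [1.6564, 3.9651, 1.4494, 0.1760]

beam 1: φ=0°, α=345°
  d=(0.9659,-0.2588)  start (3,4)  tX=0.6212 tY=0.6568  stride 1/|dx|=1.0353 1/|dy|=3.8637
    cross x-line → (4,4), t=0.6212
    cross y-line → (4,3), t=0.6568
    cross x-line → (5,3), t=1.6564 (wall)
  → r_1 = 1.6564
beam 2: φ=90°, α=75°
  d=(0.2588,0.9659)  start (3,4)  tX=2.3182 tY=0.8593  stride 1/|dx|=3.8637 1/|dy|=1.0353
    cross y-line → (3,5), t=0.8593
    cross y-line → (3,6), t=1.8946
    cross x-line → (4,6), t=2.3182
    cross y-line → (4,7), t=2.9298
    cross y-line → (4,8), t=3.9651 (wall)
  → r_2 = 3.9651
beam 3: φ=180°, α=165°
  d=(-0.9659,0.2588)  start (3,4)  tX=0.4141 tY=3.2069  stride 1/|dx|=1.0353 1/|dy|=3.8637
    cross x-line → (2,4), t=0.4141
    cross x-line → (1,4), t=1.4494 (wall)
  → r_3 = 1.4494
beam 4: φ=270°, α=255°
  d=(-0.2588,-0.9659)  start (3,4)  tX=1.5455 tY=0.1760  stride 1/|dx|=3.8637 1/|dy|=1.0353
    cross y-line → (3,3), t=0.1760 (wall)
  → r_4 = 0.1760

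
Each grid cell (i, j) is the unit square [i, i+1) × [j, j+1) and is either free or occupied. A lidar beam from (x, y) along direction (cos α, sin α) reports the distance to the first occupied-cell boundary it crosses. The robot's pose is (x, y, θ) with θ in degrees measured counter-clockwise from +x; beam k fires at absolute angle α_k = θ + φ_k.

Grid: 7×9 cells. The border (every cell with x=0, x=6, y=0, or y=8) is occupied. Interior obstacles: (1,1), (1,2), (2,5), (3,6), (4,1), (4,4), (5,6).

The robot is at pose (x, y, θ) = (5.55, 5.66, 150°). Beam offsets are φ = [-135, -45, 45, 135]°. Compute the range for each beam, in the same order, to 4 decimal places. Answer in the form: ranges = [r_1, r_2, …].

ranges = [0.4659, 0.3520, 4.7105, 1.7387]

beam 1: φ=-135°, α=15°
  d=(0.9659,0.2588)  start (5,5)  tX=0.4659 tY=1.3137  stride 1/|dx|=1.0353 1/|dy|=3.8637
    cross x-line → (6,5), t=0.4659 (wall)
  → r_1 = 0.4659
beam 2: φ=-45°, α=105°
  d=(-0.2588,0.9659)  start (5,5)  tX=2.1250 tY=0.3520  stride 1/|dx|=3.8637 1/|dy|=1.0353
    cross y-line → (5,6), t=0.3520 (wall)
  → r_2 = 0.3520
beam 3: φ=45°, α=195°
  d=(-0.9659,-0.2588)  start (5,5)  tX=0.5694 tY=2.5500  stride 1/|dx|=1.0353 1/|dy|=3.8637
    cross x-line → (4,5), t=0.5694
    cross x-line → (3,5), t=1.6047
    cross y-line → (3,4), t=2.5500
    cross x-line → (2,4), t=2.6400
    cross x-line → (1,4), t=3.6752
    cross x-line → (0,4), t=4.7105 (wall)
  → r_3 = 4.7105
beam 4: φ=135°, α=285°
  d=(0.2588,-0.9659)  start (5,5)  tX=1.7387 tY=0.6833  stride 1/|dx|=3.8637 1/|dy|=1.0353
    cross y-line → (5,4), t=0.6833
    cross y-line → (5,3), t=1.7186
    cross x-line → (6,3), t=1.7387 (wall)
  → r_4 = 1.7387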